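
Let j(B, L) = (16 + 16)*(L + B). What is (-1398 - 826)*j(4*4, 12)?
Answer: -1992704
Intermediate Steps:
j(B, L) = 32*B + 32*L (j(B, L) = 32*(B + L) = 32*B + 32*L)
(-1398 - 826)*j(4*4, 12) = (-1398 - 826)*(32*(4*4) + 32*12) = -2224*(32*16 + 384) = -2224*(512 + 384) = -2224*896 = -1992704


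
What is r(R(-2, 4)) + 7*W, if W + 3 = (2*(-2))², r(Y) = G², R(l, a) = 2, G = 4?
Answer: 107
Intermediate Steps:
r(Y) = 16 (r(Y) = 4² = 16)
W = 13 (W = -3 + (2*(-2))² = -3 + (-4)² = -3 + 16 = 13)
r(R(-2, 4)) + 7*W = 16 + 7*13 = 16 + 91 = 107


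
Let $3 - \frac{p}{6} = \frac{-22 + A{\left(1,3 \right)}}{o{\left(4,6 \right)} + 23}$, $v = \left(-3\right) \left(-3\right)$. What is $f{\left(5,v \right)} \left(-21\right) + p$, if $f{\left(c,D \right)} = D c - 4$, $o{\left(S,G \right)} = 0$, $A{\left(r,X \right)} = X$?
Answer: $- \frac{19275}{23} \approx -838.04$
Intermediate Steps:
$v = 9$
$f{\left(c,D \right)} = -4 + D c$
$p = \frac{528}{23}$ ($p = 18 - 6 \frac{-22 + 3}{0 + 23} = 18 - 6 \left(- \frac{19}{23}\right) = 18 - 6 \left(\left(-19\right) \frac{1}{23}\right) = 18 - - \frac{114}{23} = 18 + \frac{114}{23} = \frac{528}{23} \approx 22.957$)
$f{\left(5,v \right)} \left(-21\right) + p = \left(-4 + 9 \cdot 5\right) \left(-21\right) + \frac{528}{23} = \left(-4 + 45\right) \left(-21\right) + \frac{528}{23} = 41 \left(-21\right) + \frac{528}{23} = -861 + \frac{528}{23} = - \frac{19275}{23}$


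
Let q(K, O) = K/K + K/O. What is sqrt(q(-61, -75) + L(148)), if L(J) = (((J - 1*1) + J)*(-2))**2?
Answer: 2*sqrt(19580727)/15 ≈ 590.00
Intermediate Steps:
q(K, O) = 1 + K/O
L(J) = (2 - 4*J)**2 (L(J) = (((J - 1) + J)*(-2))**2 = (((-1 + J) + J)*(-2))**2 = ((-1 + 2*J)*(-2))**2 = (2 - 4*J)**2)
sqrt(q(-61, -75) + L(148)) = sqrt((-61 - 75)/(-75) + 4*(-1 + 2*148)**2) = sqrt(-1/75*(-136) + 4*(-1 + 296)**2) = sqrt(136/75 + 4*295**2) = sqrt(136/75 + 4*87025) = sqrt(136/75 + 348100) = sqrt(26107636/75) = 2*sqrt(19580727)/15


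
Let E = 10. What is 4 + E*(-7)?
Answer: -66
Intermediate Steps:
4 + E*(-7) = 4 + 10*(-7) = 4 - 70 = -66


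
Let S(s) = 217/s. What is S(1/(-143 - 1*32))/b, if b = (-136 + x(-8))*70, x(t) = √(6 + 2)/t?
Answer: 590240/147967 - 1085*√2/147967 ≈ 3.9786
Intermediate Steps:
x(t) = 2*√2/t (x(t) = √8/t = (2*√2)/t = 2*√2/t)
b = -9520 - 35*√2/2 (b = (-136 + 2*√2/(-8))*70 = (-136 + 2*√2*(-⅛))*70 = (-136 - √2/4)*70 = -9520 - 35*√2/2 ≈ -9544.8)
S(1/(-143 - 1*32))/b = (217/(1/(-143 - 1*32)))/(-9520 - 35*√2/2) = (217/(1/(-143 - 32)))/(-9520 - 35*√2/2) = (217/(1/(-175)))/(-9520 - 35*√2/2) = (217/(-1/175))/(-9520 - 35*√2/2) = (217*(-175))/(-9520 - 35*√2/2) = -37975/(-9520 - 35*√2/2)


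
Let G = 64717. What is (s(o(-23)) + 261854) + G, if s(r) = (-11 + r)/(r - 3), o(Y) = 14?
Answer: 3592284/11 ≈ 3.2657e+5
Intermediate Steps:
s(r) = (-11 + r)/(-3 + r)
(s(o(-23)) + 261854) + G = ((-11 + 14)/(-3 + 14) + 261854) + 64717 = (3/11 + 261854) + 64717 = 2880397/11 + 64717 = 3592284/11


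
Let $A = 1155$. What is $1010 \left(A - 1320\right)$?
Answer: $-166650$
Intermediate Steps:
$1010 \left(A - 1320\right) = 1010 \left(1155 - 1320\right) = 1010 \left(-165\right) = -166650$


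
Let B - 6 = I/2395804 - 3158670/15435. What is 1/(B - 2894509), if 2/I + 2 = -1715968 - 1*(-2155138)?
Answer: -541336552076544/1567011054916945756411 ≈ -3.4546e-7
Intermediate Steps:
I = 1/219584 (I = 2/(-2 + (-1715968 - 1*(-2155138))) = 2/(-2 + (-1715968 + 2155138)) = 2/(-2 + 439170) = 2/439168 = 2*(1/439168) = 1/219584 ≈ 4.5541e-6)
B = -107532902420459515/541336552076544 (B = 6 + ((1/219584)/2395804 - 3158670/15435) = 6 + ((1/219584)*(1/2395804) - 3158670*1/15435) = 6 + (1/526080225536 - 210578/1029) = 6 - 110780921732918779/541336552076544 = -107532902420459515/541336552076544 ≈ -198.64)
1/(B - 2894509) = 1/(-107532902420459515/541336552076544 - 2894509) = 1/(-1567011054916945756411/541336552076544) = -541336552076544/1567011054916945756411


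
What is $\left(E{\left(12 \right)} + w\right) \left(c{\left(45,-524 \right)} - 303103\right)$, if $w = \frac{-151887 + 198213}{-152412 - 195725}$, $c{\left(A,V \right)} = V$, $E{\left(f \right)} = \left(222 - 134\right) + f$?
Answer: $- \frac{10556313465498}{348137} \approx -3.0322 \cdot 10^{7}$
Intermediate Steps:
$E{\left(f \right)} = 88 + f$
$w = - \frac{46326}{348137}$ ($w = \frac{46326}{-348137} = 46326 \left(- \frac{1}{348137}\right) = - \frac{46326}{348137} \approx -0.13307$)
$\left(E{\left(12 \right)} + w\right) \left(c{\left(45,-524 \right)} - 303103\right) = \left(\left(88 + 12\right) - \frac{46326}{348137}\right) \left(-524 - 303103\right) = \left(100 - \frac{46326}{348137}\right) \left(-303627\right) = \frac{34767374}{348137} \left(-303627\right) = - \frac{10556313465498}{348137}$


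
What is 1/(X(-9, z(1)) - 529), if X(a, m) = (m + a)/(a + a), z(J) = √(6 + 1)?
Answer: -12231/6464083 + 9*√7/45248581 ≈ -0.0018916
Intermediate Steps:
z(J) = √7
X(a, m) = (a + m)/(2*a) (X(a, m) = (a + m)/((2*a)) = (a + m)*(1/(2*a)) = (a + m)/(2*a))
1/(X(-9, z(1)) - 529) = 1/((½)*(-9 + √7)/(-9) - 529) = 1/((½)*(-⅑)*(-9 + √7) - 529) = 1/((½ - √7/18) - 529) = 1/(-1057/2 - √7/18)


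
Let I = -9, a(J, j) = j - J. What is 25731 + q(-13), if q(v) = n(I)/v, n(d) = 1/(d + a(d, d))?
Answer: 3010528/117 ≈ 25731.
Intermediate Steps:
n(d) = 1/d (n(d) = 1/(d + (d - d)) = 1/(d + 0) = 1/d)
q(v) = -1/(9*v) (q(v) = 1/((-9)*v) = -1/(9*v))
25731 + q(-13) = 25731 - 1/9/(-13) = 25731 - 1/9*(-1/13) = 25731 + 1/117 = 3010528/117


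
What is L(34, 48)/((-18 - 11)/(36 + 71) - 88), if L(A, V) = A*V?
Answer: -174624/9445 ≈ -18.489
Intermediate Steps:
L(34, 48)/((-18 - 11)/(36 + 71) - 88) = (34*48)/((-18 - 11)/(36 + 71) - 88) = 1632/(-29/107 - 88) = 1632/(-9445/107) = 1632*(-107/9445) = -174624/9445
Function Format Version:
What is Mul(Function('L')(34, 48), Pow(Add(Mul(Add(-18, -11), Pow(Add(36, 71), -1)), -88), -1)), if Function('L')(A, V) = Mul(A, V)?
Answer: Rational(-174624, 9445) ≈ -18.489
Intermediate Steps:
Mul(Function('L')(34, 48), Pow(Add(Mul(Add(-18, -11), Pow(Add(36, 71), -1)), -88), -1)) = Mul(Mul(34, 48), Pow(Add(Mul(Add(-18, -11), Pow(Add(36, 71), -1)), -88), -1)) = Mul(1632, Pow(Add(Mul(-29, Pow(107, -1)), -88), -1)) = Mul(1632, Pow(Add(Mul(-29, Rational(1, 107)), -88), -1)) = Mul(1632, Pow(Add(Rational(-29, 107), -88), -1)) = Mul(1632, Pow(Rational(-9445, 107), -1)) = Mul(1632, Rational(-107, 9445)) = Rational(-174624, 9445)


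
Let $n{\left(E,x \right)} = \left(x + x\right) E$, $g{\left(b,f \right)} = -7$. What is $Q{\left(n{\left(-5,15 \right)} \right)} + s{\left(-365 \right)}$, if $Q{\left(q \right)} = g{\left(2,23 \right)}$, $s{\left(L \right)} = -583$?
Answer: $-590$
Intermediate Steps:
$n{\left(E,x \right)} = 2 E x$ ($n{\left(E,x \right)} = 2 x E = 2 E x$)
$Q{\left(q \right)} = -7$
$Q{\left(n{\left(-5,15 \right)} \right)} + s{\left(-365 \right)} = -7 - 583 = -590$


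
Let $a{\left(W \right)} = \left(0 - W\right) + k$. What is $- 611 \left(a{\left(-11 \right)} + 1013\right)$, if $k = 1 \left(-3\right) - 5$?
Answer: $-620776$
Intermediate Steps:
$k = -8$ ($k = -3 - 5 = -8$)
$a{\left(W \right)} = -8 - W$ ($a{\left(W \right)} = \left(0 - W\right) - 8 = - W - 8 = -8 - W$)
$- 611 \left(a{\left(-11 \right)} + 1013\right) = - 611 \left(\left(-8 - -11\right) + 1013\right) = - 611 \left(\left(-8 + 11\right) + 1013\right) = - 611 \left(3 + 1013\right) = \left(-611\right) 1016 = -620776$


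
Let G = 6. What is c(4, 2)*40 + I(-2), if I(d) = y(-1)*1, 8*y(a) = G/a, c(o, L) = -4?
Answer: -643/4 ≈ -160.75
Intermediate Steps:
y(a) = 3/(4*a) (y(a) = (6/a)/8 = 3/(4*a))
I(d) = -¾ (I(d) = ((¾)/(-1))*1 = ((¾)*(-1))*1 = -¾*1 = -¾)
c(4, 2)*40 + I(-2) = -4*40 - ¾ = -160 - ¾ = -643/4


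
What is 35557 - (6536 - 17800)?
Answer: 46821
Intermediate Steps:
35557 - (6536 - 17800) = 35557 - 1*(-11264) = 35557 + 11264 = 46821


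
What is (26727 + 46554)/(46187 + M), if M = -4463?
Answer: 24427/13908 ≈ 1.7563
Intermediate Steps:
(26727 + 46554)/(46187 + M) = (26727 + 46554)/(46187 - 4463) = 73281/41724 = 73281*(1/41724) = 24427/13908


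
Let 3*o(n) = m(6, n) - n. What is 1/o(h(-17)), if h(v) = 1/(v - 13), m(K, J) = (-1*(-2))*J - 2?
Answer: -90/61 ≈ -1.4754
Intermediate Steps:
m(K, J) = -2 + 2*J (m(K, J) = 2*J - 2 = -2 + 2*J)
h(v) = 1/(-13 + v)
o(n) = -⅔ + n/3 (o(n) = ((-2 + 2*n) - n)/3 = (-2 + n)/3 = -⅔ + n/3)
1/o(h(-17)) = 1/(-⅔ + 1/(3*(-13 - 17))) = 1/(-⅔ + (⅓)/(-30)) = 1/(-⅔ + (⅓)*(-1/30)) = 1/(-⅔ - 1/90) = 1/(-61/90) = -90/61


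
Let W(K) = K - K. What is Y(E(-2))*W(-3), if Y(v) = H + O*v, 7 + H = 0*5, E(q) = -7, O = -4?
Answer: 0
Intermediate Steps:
W(K) = 0
H = -7 (H = -7 + 0*5 = -7 + 0 = -7)
Y(v) = -7 - 4*v
Y(E(-2))*W(-3) = (-7 - 4*(-7))*0 = (-7 + 28)*0 = 21*0 = 0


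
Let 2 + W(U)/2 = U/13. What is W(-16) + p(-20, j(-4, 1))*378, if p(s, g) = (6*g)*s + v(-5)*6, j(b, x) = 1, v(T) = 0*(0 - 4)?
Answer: -589764/13 ≈ -45366.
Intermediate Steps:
v(T) = 0 (v(T) = 0*(-4) = 0)
W(U) = -4 + 2*U/13 (W(U) = -4 + 2*(U/13) = -4 + 2*U/13)
p(s, g) = 6*g*s (p(s, g) = (6*g)*s + 0*6 = 6*g*s + 0 = 6*g*s)
W(-16) + p(-20, j(-4, 1))*378 = (-4 + (2/13)*(-16)) + (6*1*(-20))*378 = (-4 - 32/13) - 120*378 = -84/13 - 45360 = -589764/13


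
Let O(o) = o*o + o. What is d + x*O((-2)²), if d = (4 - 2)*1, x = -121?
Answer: -2418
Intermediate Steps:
d = 2 (d = 2*1 = 2)
O(o) = o + o² (O(o) = o² + o = o + o²)
d + x*O((-2)²) = 2 - 121*(-2)²*(1 + (-2)²) = 2 - 484*(1 + 4) = 2 - 484*5 = 2 - 121*20 = 2 - 2420 = -2418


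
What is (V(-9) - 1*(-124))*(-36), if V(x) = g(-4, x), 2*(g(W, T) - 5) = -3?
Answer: -4590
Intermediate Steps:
g(W, T) = 7/2 (g(W, T) = 5 + (1/2)*(-3) = 5 - 3/2 = 7/2)
V(x) = 7/2
(V(-9) - 1*(-124))*(-36) = (7/2 - 1*(-124))*(-36) = (7/2 + 124)*(-36) = (255/2)*(-36) = -4590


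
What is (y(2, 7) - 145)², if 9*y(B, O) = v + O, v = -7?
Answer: 21025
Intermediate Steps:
y(B, O) = -7/9 + O/9 (y(B, O) = (-7 + O)/9 = -7/9 + O/9)
(y(2, 7) - 145)² = ((-7/9 + (⅑)*7) - 145)² = ((-7/9 + 7/9) - 145)² = (0 - 145)² = (-145)² = 21025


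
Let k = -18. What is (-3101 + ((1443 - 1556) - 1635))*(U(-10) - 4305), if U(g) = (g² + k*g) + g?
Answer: 19565715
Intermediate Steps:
U(g) = g² - 17*g (U(g) = (g² - 18*g) + g = g² - 17*g)
(-3101 + ((1443 - 1556) - 1635))*(U(-10) - 4305) = (-3101 + ((1443 - 1556) - 1635))*(-10*(-17 - 10) - 4305) = (-3101 + (-113 - 1635))*(-10*(-27) - 4305) = (-3101 - 1748)*(270 - 4305) = -4849*(-4035) = 19565715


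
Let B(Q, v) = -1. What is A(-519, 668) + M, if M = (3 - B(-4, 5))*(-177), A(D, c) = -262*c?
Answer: -175724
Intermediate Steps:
M = -708 (M = (3 - 1*(-1))*(-177) = (3 + 1)*(-177) = 4*(-177) = -708)
A(-519, 668) + M = -262*668 - 708 = -175016 - 708 = -175724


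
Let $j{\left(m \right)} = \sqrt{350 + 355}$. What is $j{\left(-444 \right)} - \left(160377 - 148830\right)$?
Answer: $-11547 + \sqrt{705} \approx -11520.0$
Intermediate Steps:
$j{\left(m \right)} = \sqrt{705}$
$j{\left(-444 \right)} - \left(160377 - 148830\right) = \sqrt{705} - \left(160377 - 148830\right) = \sqrt{705} - 11547 = -11547 + \sqrt{705}$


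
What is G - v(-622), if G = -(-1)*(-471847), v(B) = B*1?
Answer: -471225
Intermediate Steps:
v(B) = B
G = -471847 (G = -1*471847 = -471847)
G - v(-622) = -471847 - 1*(-622) = -471847 + 622 = -471225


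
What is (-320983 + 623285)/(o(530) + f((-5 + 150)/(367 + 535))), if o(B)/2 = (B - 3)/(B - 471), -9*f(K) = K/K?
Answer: 14592942/857 ≈ 17028.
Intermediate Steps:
f(K) = -⅑ (f(K) = -K/(9*K) = -⅑*1 = -⅑)
o(B) = 2*(-3 + B)/(-471 + B) (o(B) = 2*((B - 3)/(B - 471)) = 2*((-3 + B)/(-471 + B)) = 2*(-3 + B)/(-471 + B))
(-320983 + 623285)/(o(530) + f((-5 + 150)/(367 + 535))) = (-320983 + 623285)/(2*(-3 + 530)/(-471 + 530) - ⅑) = 302302/(2*527/59 - ⅑) = 302302/(2*(1/59)*527 - ⅑) = 302302/(1054/59 - ⅑) = 302302/(9427/531) = 302302*(531/9427) = 14592942/857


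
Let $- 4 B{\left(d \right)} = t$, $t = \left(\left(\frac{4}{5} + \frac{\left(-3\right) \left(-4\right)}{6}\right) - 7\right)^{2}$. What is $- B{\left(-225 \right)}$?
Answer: $\frac{441}{100} \approx 4.41$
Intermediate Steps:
$t = \frac{441}{25}$ ($t = \left(\left(4 \cdot \frac{1}{5} + 12 \cdot \frac{1}{6}\right) - 7\right)^{2} = \left(\left(\frac{4}{5} + 2\right) - 7\right)^{2} = \left(\frac{14}{5} - 7\right)^{2} = \left(- \frac{21}{5}\right)^{2} = \frac{441}{25} \approx 17.64$)
$B{\left(d \right)} = - \frac{441}{100}$ ($B{\left(d \right)} = \left(- \frac{1}{4}\right) \frac{441}{25} = - \frac{441}{100}$)
$- B{\left(-225 \right)} = \left(-1\right) \left(- \frac{441}{100}\right) = \frac{441}{100}$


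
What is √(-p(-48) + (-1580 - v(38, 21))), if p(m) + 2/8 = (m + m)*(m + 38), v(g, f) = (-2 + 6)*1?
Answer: 5*I*√407/2 ≈ 50.436*I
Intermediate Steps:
v(g, f) = 4 (v(g, f) = 4*1 = 4)
p(m) = -¼ + 2*m*(38 + m) (p(m) = -¼ + (m + m)*(m + 38) = -¼ + (2*m)*(38 + m) = -¼ + 2*m*(38 + m))
√(-p(-48) + (-1580 - v(38, 21))) = √(-(-¼ + 2*(-48)² + 76*(-48)) + (-1580 - 1*4)) = √(-(-¼ + 2*2304 - 3648) + (-1580 - 4)) = √(-(-¼ + 4608 - 3648) - 1584) = √(-1*3839/4 - 1584) = √(-3839/4 - 1584) = √(-10175/4) = 5*I*√407/2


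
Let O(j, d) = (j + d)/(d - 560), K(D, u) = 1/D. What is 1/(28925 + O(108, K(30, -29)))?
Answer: 16799/485907834 ≈ 3.4572e-5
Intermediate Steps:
O(j, d) = (d + j)/(-560 + d)
1/(28925 + O(108, K(30, -29))) = 1/(28925 + (1/30 + 108)/(-560 + 1/30)) = 1/(28925 + (3241/30)/(-16799/30)) = 1/(28925 - 30/16799*3241/30) = 1/(28925 - 3241/16799) = 1/(485907834/16799) = 16799/485907834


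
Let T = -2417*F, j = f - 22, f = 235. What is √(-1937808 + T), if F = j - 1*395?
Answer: I*√1497914 ≈ 1223.9*I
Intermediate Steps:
j = 213 (j = 235 - 22 = 213)
F = -182 (F = 213 - 1*395 = 213 - 395 = -182)
T = 439894 (T = -2417*(-182) = 439894)
√(-1937808 + T) = √(-1937808 + 439894) = √(-1497914) = I*√1497914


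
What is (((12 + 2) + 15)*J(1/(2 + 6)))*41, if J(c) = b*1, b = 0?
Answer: 0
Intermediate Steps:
J(c) = 0 (J(c) = 0*1 = 0)
(((12 + 2) + 15)*J(1/(2 + 6)))*41 = (((12 + 2) + 15)*0)*41 = ((14 + 15)*0)*41 = (29*0)*41 = 0*41 = 0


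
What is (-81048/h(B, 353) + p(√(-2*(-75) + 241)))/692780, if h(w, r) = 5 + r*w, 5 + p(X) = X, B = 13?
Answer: -52009/1591315660 + √391/692780 ≈ -4.1404e-6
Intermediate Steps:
p(X) = -5 + X
(-81048/h(B, 353) + p(√(-2*(-75) + 241)))/692780 = (-81048/(5 + 353*13) + (-5 + √(-2*(-75) + 241)))/692780 = (-81048/(5 + 4589) + (-5 + √(150 + 241)))*(1/692780) = (-81048/4594 + (-5 + √391))*(1/692780) = (-81048*1/4594 + (-5 + √391))*(1/692780) = (-40524/2297 + (-5 + √391))*(1/692780) = (-52009/2297 + √391)*(1/692780) = -52009/1591315660 + √391/692780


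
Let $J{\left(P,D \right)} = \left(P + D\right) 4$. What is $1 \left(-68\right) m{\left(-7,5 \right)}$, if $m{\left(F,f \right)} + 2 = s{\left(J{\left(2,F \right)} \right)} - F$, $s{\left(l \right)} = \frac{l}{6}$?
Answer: $- \frac{340}{3} \approx -113.33$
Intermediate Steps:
$J{\left(P,D \right)} = 4 D + 4 P$ ($J{\left(P,D \right)} = \left(D + P\right) 4 = 4 D + 4 P$)
$s{\left(l \right)} = \frac{l}{6}$ ($s{\left(l \right)} = l \frac{1}{6} = \frac{l}{6}$)
$m{\left(F,f \right)} = - \frac{2}{3} - \frac{F}{3}$ ($m{\left(F,f \right)} = -2 - \left(F - \frac{4 F + 4 \cdot 2}{6}\right) = -2 - \left(F - \frac{4 F + 8}{6}\right) = -2 - \left(F - \frac{8 + 4 F}{6}\right) = -2 - \left(- \frac{4}{3} + \frac{F}{3}\right) = - \frac{2}{3} - \frac{F}{3}$)
$1 \left(-68\right) m{\left(-7,5 \right)} = 1 \left(-68\right) \left(- \frac{2}{3} - - \frac{7}{3}\right) = - 68 \left(- \frac{2}{3} + \frac{7}{3}\right) = \left(-68\right) \frac{5}{3} = - \frac{340}{3}$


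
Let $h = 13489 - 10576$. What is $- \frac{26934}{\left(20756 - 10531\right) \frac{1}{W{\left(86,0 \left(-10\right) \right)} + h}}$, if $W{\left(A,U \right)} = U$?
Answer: $- \frac{78458742}{10225} \approx -7673.2$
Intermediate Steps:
$h = 2913$ ($h = 13489 - 10576 = 2913$)
$- \frac{26934}{\left(20756 - 10531\right) \frac{1}{W{\left(86,0 \left(-10\right) \right)} + h}} = - \frac{26934}{\left(20756 - 10531\right) \frac{1}{0 \left(-10\right) + 2913}} = - \frac{26934}{10225 \frac{1}{0 + 2913}} = - \frac{26934}{10225 \cdot \frac{1}{2913}} = - \frac{26934}{\frac{10225}{2913}} = \left(-26934\right) \frac{2913}{10225} = - \frac{78458742}{10225}$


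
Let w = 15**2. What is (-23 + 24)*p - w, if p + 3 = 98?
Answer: -130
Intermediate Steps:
p = 95 (p = -3 + 98 = 95)
w = 225
(-23 + 24)*p - w = (-23 + 24)*95 - 1*225 = 1*95 - 225 = 95 - 225 = -130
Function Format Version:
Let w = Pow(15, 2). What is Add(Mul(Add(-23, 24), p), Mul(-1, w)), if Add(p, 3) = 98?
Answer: -130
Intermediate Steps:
p = 95 (p = Add(-3, 98) = 95)
w = 225
Add(Mul(Add(-23, 24), p), Mul(-1, w)) = Add(Mul(Add(-23, 24), 95), Mul(-1, 225)) = Add(Mul(1, 95), -225) = Add(95, -225) = -130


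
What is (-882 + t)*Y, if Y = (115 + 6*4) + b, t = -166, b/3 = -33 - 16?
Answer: 8384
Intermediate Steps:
b = -147 (b = 3*(-33 - 16) = 3*(-49) = -147)
Y = -8 (Y = (115 + 6*4) - 147 = (115 + 24) - 147 = 139 - 147 = -8)
(-882 + t)*Y = (-882 - 166)*(-8) = -1048*(-8) = 8384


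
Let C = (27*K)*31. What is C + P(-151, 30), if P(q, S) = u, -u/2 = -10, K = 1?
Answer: 857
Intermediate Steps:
u = 20 (u = -2*(-10) = 20)
P(q, S) = 20
C = 837 (C = (27*1)*31 = 27*31 = 837)
C + P(-151, 30) = 837 + 20 = 857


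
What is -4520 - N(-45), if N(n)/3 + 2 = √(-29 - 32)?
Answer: -4514 - 3*I*√61 ≈ -4514.0 - 23.431*I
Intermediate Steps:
N(n) = -6 + 3*I*√61 (N(n) = -6 + 3*√(-29 - 32) = -6 + 3*√(-61) = -6 + 3*(I*√61) = -6 + 3*I*√61)
-4520 - N(-45) = -4520 - (-6 + 3*I*√61) = -4520 + (6 - 3*I*√61) = -4514 - 3*I*√61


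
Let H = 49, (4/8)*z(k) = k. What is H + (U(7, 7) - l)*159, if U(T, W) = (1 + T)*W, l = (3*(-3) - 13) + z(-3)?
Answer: 13405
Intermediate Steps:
z(k) = 2*k
l = -28 (l = (3*(-3) - 13) + 2*(-3) = (-9 - 13) - 6 = -22 - 6 = -28)
U(T, W) = W*(1 + T)
H + (U(7, 7) - l)*159 = 49 + (7*(1 + 7) - 1*(-28))*159 = 49 + (7*8 + 28)*159 = 49 + (56 + 28)*159 = 49 + 84*159 = 49 + 13356 = 13405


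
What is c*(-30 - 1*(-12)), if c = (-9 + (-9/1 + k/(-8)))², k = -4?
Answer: -11025/2 ≈ -5512.5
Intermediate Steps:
c = 1225/4 (c = (-9 + (-9/1 - 4/(-8)))² = (-9 + (-9*1 - 4*(-⅛)))² = (-9 + (-9 + ½))² = (-9 - 17/2)² = (-35/2)² = 1225/4 ≈ 306.25)
c*(-30 - 1*(-12)) = 1225*(-30 - 1*(-12))/4 = 1225*(-30 + 12)/4 = (1225/4)*(-18) = -11025/2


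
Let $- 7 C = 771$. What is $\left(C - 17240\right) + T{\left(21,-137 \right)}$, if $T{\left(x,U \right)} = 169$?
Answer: $- \frac{120268}{7} \approx -17181.0$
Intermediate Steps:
$C = - \frac{771}{7}$ ($C = \left(- \frac{1}{7}\right) 771 = - \frac{771}{7} \approx -110.14$)
$\left(C - 17240\right) + T{\left(21,-137 \right)} = \left(- \frac{771}{7} - 17240\right) + 169 = - \frac{121451}{7} + 169 = - \frac{120268}{7}$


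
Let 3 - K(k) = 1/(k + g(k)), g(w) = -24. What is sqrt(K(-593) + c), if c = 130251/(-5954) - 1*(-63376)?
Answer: sqrt(855034135106515962)/3673618 ≈ 251.71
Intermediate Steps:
K(k) = 3 - 1/(-24 + k) (K(k) = 3 - 1/(k - 24) = 3 - 1/(-24 + k))
c = 377210453/5954 (c = 130251*(-1/5954) + 63376 = -130251/5954 + 63376 = 377210453/5954 ≈ 63354.)
sqrt(K(-593) + c) = sqrt((-73 + 3*(-593))/(-24 - 593) + 377210453/5954) = sqrt((-73 - 1779)/(-617) + 377210453/5954) = sqrt(-1/617*(-1852) + 377210453/5954) = sqrt(1852/617 + 377210453/5954) = sqrt(232749876309/3673618) = sqrt(855034135106515962)/3673618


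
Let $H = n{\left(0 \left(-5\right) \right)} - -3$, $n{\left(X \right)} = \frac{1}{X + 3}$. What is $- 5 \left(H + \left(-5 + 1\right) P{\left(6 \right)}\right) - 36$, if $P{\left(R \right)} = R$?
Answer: $\frac{202}{3} \approx 67.333$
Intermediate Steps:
$n{\left(X \right)} = \frac{1}{3 + X}$
$H = \frac{10}{3}$ ($H = \frac{1}{3 + 0 \left(-5\right)} - -3 = \frac{1}{3 + 0} + 3 = \frac{1}{3} + 3 = \frac{10}{3} \approx 3.3333$)
$- 5 \left(H + \left(-5 + 1\right) P{\left(6 \right)}\right) - 36 = - 5 \left(\frac{10}{3} + \left(-5 + 1\right) 6\right) - 36 = - 5 \left(\frac{10}{3} - 24\right) - 36 = \left(-5\right) \left(- \frac{62}{3}\right) - 36 = \frac{310}{3} - 36 = \frac{202}{3}$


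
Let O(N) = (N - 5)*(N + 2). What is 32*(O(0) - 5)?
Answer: -480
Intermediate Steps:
O(N) = (-5 + N)*(2 + N)
32*(O(0) - 5) = 32*((-10 + 0² - 3*0) - 5) = 32*((-10 + 0 + 0) - 5) = 32*(-10 - 5) = 32*(-15) = -480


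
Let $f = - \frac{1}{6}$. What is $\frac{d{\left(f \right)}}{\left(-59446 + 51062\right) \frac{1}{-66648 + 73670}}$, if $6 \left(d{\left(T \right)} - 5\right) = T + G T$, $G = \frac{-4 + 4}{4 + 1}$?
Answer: $- \frac{628469}{150912} \approx -4.1645$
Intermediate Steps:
$G = 0$ ($G = \frac{0}{5} = 0 \cdot \frac{1}{5} = 0$)
$f = - \frac{1}{6}$ ($f = \left(-1\right) \frac{1}{6} = - \frac{1}{6} \approx -0.16667$)
$d{\left(T \right)} = 5 + \frac{T}{6}$ ($d{\left(T \right)} = 5 + \frac{T + 0 T}{6} = 5 + \frac{T + 0}{6} = 5 + \frac{T}{6}$)
$\frac{d{\left(f \right)}}{\left(-59446 + 51062\right) \frac{1}{-66648 + 73670}} = \frac{5 + \frac{1}{6} \left(- \frac{1}{6}\right)}{\left(-59446 + 51062\right) \frac{1}{-66648 + 73670}} = \frac{5 - \frac{1}{36}}{\left(-8384\right) \frac{1}{7022}} = \frac{179}{36 \left(\left(-8384\right) \frac{1}{7022}\right)} = \frac{179}{36 \left(- \frac{4192}{3511}\right)} = \frac{179}{36} \left(- \frac{3511}{4192}\right) = - \frac{628469}{150912}$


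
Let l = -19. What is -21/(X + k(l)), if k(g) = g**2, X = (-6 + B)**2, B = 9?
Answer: -21/370 ≈ -0.056757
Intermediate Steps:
X = 9 (X = (-6 + 9)**2 = 3**2 = 9)
-21/(X + k(l)) = -21/(9 + (-19)**2) = -21/(9 + 361) = -21/370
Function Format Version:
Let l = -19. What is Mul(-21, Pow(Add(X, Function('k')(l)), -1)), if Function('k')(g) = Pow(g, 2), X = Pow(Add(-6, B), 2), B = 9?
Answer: Rational(-21, 370) ≈ -0.056757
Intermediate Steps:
X = 9 (X = Pow(Add(-6, 9), 2) = Pow(3, 2) = 9)
Mul(-21, Pow(Add(X, Function('k')(l)), -1)) = Mul(-21, Pow(Add(9, Pow(-19, 2)), -1)) = Mul(-21, Pow(Add(9, 361), -1)) = Mul(-21, Pow(370, -1)) = Mul(-21, Rational(1, 370)) = Rational(-21, 370)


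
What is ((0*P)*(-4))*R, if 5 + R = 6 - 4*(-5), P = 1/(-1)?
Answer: 0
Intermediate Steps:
P = -1 (P = 1*(-1) = -1)
R = 21 (R = -5 + (6 - 4*(-5)) = -5 + (6 + 20) = -5 + 26 = 21)
((0*P)*(-4))*R = ((0*(-1))*(-4))*21 = (0*(-4))*21 = 0*21 = 0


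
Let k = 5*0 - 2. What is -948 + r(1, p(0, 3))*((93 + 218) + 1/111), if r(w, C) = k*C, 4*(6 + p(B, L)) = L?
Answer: 85751/37 ≈ 2317.6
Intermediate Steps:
k = -2 (k = 0 - 2 = -2)
p(B, L) = -6 + L/4
r(w, C) = -2*C
-948 + r(1, p(0, 3))*((93 + 218) + 1/111) = -948 + (-2*(-6 + (1/4)*3))*((93 + 218) + 1/111) = -948 + (-2*(-6 + 3/4))*(311 + 1/111) = -948 - 2*(-21/4)*(34522/111) = -948 + (21/2)*(34522/111) = -948 + 120827/37 = 85751/37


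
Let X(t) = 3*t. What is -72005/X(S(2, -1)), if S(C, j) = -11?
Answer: 72005/33 ≈ 2182.0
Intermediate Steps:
-72005/X(S(2, -1)) = -72005/(3*(-11)) = -72005/(-33) = -72005*(-1/33) = 72005/33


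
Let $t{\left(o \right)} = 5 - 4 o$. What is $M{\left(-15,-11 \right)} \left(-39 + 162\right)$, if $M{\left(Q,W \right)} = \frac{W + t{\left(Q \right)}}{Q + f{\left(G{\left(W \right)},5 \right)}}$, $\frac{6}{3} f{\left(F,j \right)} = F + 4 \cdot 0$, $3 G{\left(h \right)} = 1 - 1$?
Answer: $- \frac{2214}{5} \approx -442.8$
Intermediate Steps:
$G{\left(h \right)} = 0$ ($G{\left(h \right)} = \frac{1 - 1}{3} = \frac{1}{3} \cdot 0 = 0$)
$f{\left(F,j \right)} = \frac{F}{2}$ ($f{\left(F,j \right)} = \frac{F + 4 \cdot 0}{2} = \frac{F + 0}{2} = \frac{F}{2}$)
$M{\left(Q,W \right)} = \frac{5 + W - 4 Q}{Q}$ ($M{\left(Q,W \right)} = \frac{W - \left(-5 + 4 Q\right)}{Q + \frac{1}{2} \cdot 0} = \frac{5 + W - 4 Q}{Q + 0} = \frac{5 + W - 4 Q}{Q}$)
$M{\left(-15,-11 \right)} \left(-39 + 162\right) = \frac{5 - 11 - -60}{-15} \left(-39 + 162\right) = - \frac{5 - 11 + 60}{15} \cdot 123 = \left(- \frac{1}{15}\right) 54 \cdot 123 = \left(- \frac{18}{5}\right) 123 = - \frac{2214}{5}$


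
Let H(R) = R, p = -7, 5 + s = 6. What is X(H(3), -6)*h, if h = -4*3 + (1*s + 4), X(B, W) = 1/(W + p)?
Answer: 7/13 ≈ 0.53846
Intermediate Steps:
s = 1 (s = -5 + 6 = 1)
X(B, W) = 1/(-7 + W) (X(B, W) = 1/(W - 7) = 1/(-7 + W))
h = -7 (h = -4*3 + (1*1 + 4) = -12 + (1 + 4) = -12 + 5 = -7)
X(H(3), -6)*h = -7/(-7 - 6) = -7/(-13) = -1/13*(-7) = 7/13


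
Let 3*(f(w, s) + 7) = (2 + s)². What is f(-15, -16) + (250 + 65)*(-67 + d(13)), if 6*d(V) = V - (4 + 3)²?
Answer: -68810/3 ≈ -22937.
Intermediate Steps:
f(w, s) = -7 + (2 + s)²/3
d(V) = -49/6 + V/6 (d(V) = (V - (4 + 3)²)/6 = (V - 1*7²)/6 = (V - 1*49)/6 = (V - 49)/6 = (-49 + V)/6 = -49/6 + V/6)
f(-15, -16) + (250 + 65)*(-67 + d(13)) = (-7 + (2 - 16)²/3) + (250 + 65)*(-67 + (-49/6 + (⅙)*13)) = (-7 + (⅓)*(-14)²) + 315*(-67 + (-49/6 + 13/6)) = (-7 + (⅓)*196) + 315*(-67 - 6) = (-7 + 196/3) + 315*(-73) = 175/3 - 22995 = -68810/3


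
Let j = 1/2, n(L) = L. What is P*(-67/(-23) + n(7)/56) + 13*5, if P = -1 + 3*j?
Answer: 24479/368 ≈ 66.519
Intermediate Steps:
j = ½ (j = 1*(½) = ½ ≈ 0.50000)
P = ½ (P = -1 + 3*(½) = -1 + 3/2 = ½ ≈ 0.50000)
P*(-67/(-23) + n(7)/56) + 13*5 = (-67/(-23) + 7/56)/2 + 13*5 = (-67*(-1/23) + 7*(1/56))/2 + 65 = (67/23 + ⅛)/2 + 65 = (½)*(559/184) + 65 = 559/368 + 65 = 24479/368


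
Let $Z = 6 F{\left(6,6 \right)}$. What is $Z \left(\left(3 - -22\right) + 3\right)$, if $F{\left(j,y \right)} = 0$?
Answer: $0$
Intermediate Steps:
$Z = 0$ ($Z = 6 \cdot 0 = 0$)
$Z \left(\left(3 - -22\right) + 3\right) = 0 \left(\left(3 - -22\right) + 3\right) = 0 \left(\left(3 + 22\right) + 3\right) = 0 \left(25 + 3\right) = 0 \cdot 28 = 0$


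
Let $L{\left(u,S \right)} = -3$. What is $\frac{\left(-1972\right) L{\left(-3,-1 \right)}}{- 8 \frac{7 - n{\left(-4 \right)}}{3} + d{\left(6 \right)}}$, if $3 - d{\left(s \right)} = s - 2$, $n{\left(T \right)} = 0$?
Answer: $- \frac{17748}{59} \approx -300.81$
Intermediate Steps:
$d{\left(s \right)} = 5 - s$ ($d{\left(s \right)} = 3 - \left(s - 2\right) = 3 - \left(-2 + s\right) = 5 - s$)
$\frac{\left(-1972\right) L{\left(-3,-1 \right)}}{- 8 \frac{7 - n{\left(-4 \right)}}{3} + d{\left(6 \right)}} = \frac{\left(-1972\right) \left(-3\right)}{- 8 \frac{7 - 0}{3} + \left(5 - 6\right)} = \frac{5916}{- 8 \left(7 + 0\right) \frac{1}{3} + \left(5 - 6\right)} = \frac{5916}{- 8 \cdot 7 \cdot \frac{1}{3} - 1} = \frac{5916}{\left(-8\right) \frac{7}{3} - 1} = \frac{5916}{- \frac{56}{3} - 1} = \frac{5916}{- \frac{59}{3}} = 5916 \left(- \frac{3}{59}\right) = - \frac{17748}{59}$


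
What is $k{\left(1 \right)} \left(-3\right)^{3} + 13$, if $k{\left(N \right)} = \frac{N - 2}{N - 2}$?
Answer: $-14$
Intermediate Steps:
$k{\left(N \right)} = 1$ ($k{\left(N \right)} = \frac{-2 + N}{-2 + N} = 1$)
$k{\left(1 \right)} \left(-3\right)^{3} + 13 = 1 \left(-3\right)^{3} + 13 = 1 \left(-27\right) + 13 = -27 + 13 = -14$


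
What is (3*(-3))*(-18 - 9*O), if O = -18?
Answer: -1296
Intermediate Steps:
(3*(-3))*(-18 - 9*O) = (3*(-3))*(-18 - 9*(-18)) = -9*(-18 + 162) = -9*144 = -1296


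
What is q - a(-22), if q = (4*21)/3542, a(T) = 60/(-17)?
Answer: 15282/4301 ≈ 3.5531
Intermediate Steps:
a(T) = -60/17 (a(T) = 60*(-1/17) = -60/17)
q = 6/253 (q = 84*(1/3542) = 6/253 ≈ 0.023715)
q - a(-22) = 6/253 - 1*(-60/17) = 6/253 + 60/17 = 15282/4301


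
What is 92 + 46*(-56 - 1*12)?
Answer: -3036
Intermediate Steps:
92 + 46*(-56 - 1*12) = 92 + 46*(-56 - 12) = 92 + 46*(-68) = 92 - 3128 = -3036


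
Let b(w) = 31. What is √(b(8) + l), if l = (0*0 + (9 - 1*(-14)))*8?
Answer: √215 ≈ 14.663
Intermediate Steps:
l = 184 (l = (0 + (9 + 14))*8 = (0 + 23)*8 = 23*8 = 184)
√(b(8) + l) = √(31 + 184) = √215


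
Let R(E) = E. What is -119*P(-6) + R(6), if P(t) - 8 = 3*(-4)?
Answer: 482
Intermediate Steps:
P(t) = -4 (P(t) = 8 + 3*(-4) = 8 - 12 = -4)
-119*P(-6) + R(6) = -119*(-4) + 6 = 476 + 6 = 482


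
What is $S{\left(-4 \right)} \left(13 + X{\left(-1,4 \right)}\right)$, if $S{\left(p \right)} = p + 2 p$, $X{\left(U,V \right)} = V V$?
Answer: $-348$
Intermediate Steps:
$X{\left(U,V \right)} = V^{2}$
$S{\left(p \right)} = 3 p$
$S{\left(-4 \right)} \left(13 + X{\left(-1,4 \right)}\right) = 3 \left(-4\right) \left(13 + 4^{2}\right) = - 12 \left(13 + 16\right) = \left(-12\right) 29 = -348$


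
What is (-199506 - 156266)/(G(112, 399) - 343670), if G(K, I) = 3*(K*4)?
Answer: 177886/171163 ≈ 1.0393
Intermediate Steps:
G(K, I) = 12*K (G(K, I) = 3*(4*K) = 12*K)
(-199506 - 156266)/(G(112, 399) - 343670) = (-199506 - 156266)/(12*112 - 343670) = -355772/(1344 - 343670) = -355772/(-342326) = -355772*(-1/342326) = 177886/171163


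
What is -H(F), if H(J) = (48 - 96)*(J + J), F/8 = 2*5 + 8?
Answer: 13824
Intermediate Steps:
F = 144 (F = 8*(2*5 + 8) = 8*(10 + 8) = 8*18 = 144)
H(J) = -96*J
-H(F) = -(-96)*144 = -1*(-13824) = 13824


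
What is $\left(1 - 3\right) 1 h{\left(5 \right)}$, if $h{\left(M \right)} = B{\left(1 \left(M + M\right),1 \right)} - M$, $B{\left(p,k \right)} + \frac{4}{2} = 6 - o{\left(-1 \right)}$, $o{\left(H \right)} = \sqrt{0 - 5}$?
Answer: $2 + 2 i \sqrt{5} \approx 2.0 + 4.4721 i$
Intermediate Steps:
$o{\left(H \right)} = i \sqrt{5}$ ($o{\left(H \right)} = \sqrt{-5} = i \sqrt{5}$)
$B{\left(p,k \right)} = 4 - i \sqrt{5}$ ($B{\left(p,k \right)} = -2 + \left(6 - i \sqrt{5}\right) = 4 - i \sqrt{5}$)
$h{\left(M \right)} = 4 - M - i \sqrt{5}$ ($h{\left(M \right)} = \left(4 - i \sqrt{5}\right) - M = 4 - M - i \sqrt{5}$)
$\left(1 - 3\right) 1 h{\left(5 \right)} = \left(1 - 3\right) 1 \left(4 - 5 - i \sqrt{5}\right) = \left(-2\right) 1 \left(4 - 5 - i \sqrt{5}\right) = - 2 \left(-1 - i \sqrt{5}\right) = 2 + 2 i \sqrt{5}$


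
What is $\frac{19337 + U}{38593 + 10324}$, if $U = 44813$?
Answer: $\frac{64150}{48917} \approx 1.3114$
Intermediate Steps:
$\frac{19337 + U}{38593 + 10324} = \frac{19337 + 44813}{38593 + 10324} = \frac{64150}{48917}$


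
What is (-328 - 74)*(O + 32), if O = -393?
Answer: 145122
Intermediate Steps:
(-328 - 74)*(O + 32) = (-328 - 74)*(-393 + 32) = -402*(-361) = 145122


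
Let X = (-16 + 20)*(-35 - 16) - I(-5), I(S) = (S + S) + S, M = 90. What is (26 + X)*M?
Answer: -14670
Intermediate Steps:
I(S) = 3*S (I(S) = 2*S + S = 3*S)
X = -189 (X = (-16 + 20)*(-35 - 16) - 3*(-5) = 4*(-51) - 1*(-15) = -204 + 15 = -189)
(26 + X)*M = (26 - 189)*90 = -163*90 = -14670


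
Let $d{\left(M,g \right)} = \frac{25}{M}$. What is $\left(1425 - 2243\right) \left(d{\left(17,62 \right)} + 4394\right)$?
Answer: $- \frac{61123414}{17} \approx -3.5955 \cdot 10^{6}$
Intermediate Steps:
$\left(1425 - 2243\right) \left(d{\left(17,62 \right)} + 4394\right) = \left(1425 - 2243\right) \left(\frac{25}{17} + 4394\right) = - 818 \left(25 \cdot \frac{1}{17} + 4394\right) = - 818 \left(\frac{25}{17} + 4394\right) = \left(-818\right) \frac{74723}{17} = - \frac{61123414}{17}$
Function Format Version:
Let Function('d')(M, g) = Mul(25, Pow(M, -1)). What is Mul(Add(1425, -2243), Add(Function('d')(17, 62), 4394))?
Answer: Rational(-61123414, 17) ≈ -3.5955e+6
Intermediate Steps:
Mul(Add(1425, -2243), Add(Function('d')(17, 62), 4394)) = Mul(Add(1425, -2243), Add(Mul(25, Pow(17, -1)), 4394)) = Mul(-818, Add(Mul(25, Rational(1, 17)), 4394)) = Mul(-818, Add(Rational(25, 17), 4394)) = Mul(-818, Rational(74723, 17)) = Rational(-61123414, 17)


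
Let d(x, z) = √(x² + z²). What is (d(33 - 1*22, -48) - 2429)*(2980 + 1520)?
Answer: -10930500 + 22500*√97 ≈ -1.0709e+7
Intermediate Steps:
(d(33 - 1*22, -48) - 2429)*(2980 + 1520) = (√((33 - 1*22)² + (-48)²) - 2429)*(2980 + 1520) = (√((33 - 22)² + 2304) - 2429)*4500 = (√(11² + 2304) - 2429)*4500 = (√(121 + 2304) - 2429)*4500 = (√2425 - 2429)*4500 = (5*√97 - 2429)*4500 = (-2429 + 5*√97)*4500 = -10930500 + 22500*√97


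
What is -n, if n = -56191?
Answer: 56191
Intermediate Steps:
-n = -1*(-56191) = 56191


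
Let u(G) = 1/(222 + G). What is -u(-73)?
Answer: -1/149 ≈ -0.0067114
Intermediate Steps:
-u(-73) = -1/(222 - 73) = -1/149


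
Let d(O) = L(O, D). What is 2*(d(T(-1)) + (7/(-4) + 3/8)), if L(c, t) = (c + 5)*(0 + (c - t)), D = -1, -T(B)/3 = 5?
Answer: 1109/4 ≈ 277.25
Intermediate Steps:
T(B) = -15 (T(B) = -3*5 = -15)
L(c, t) = (5 + c)*(c - t)
d(O) = 5 + O² + 6*O (d(O) = O² - 5*(-1) + 5*O - 1*O*(-1) = O² + 5 + 5*O + O = 5 + O² + 6*O)
2*(d(T(-1)) + (7/(-4) + 3/8)) = 2*((5 + (-15)² + 6*(-15)) + (7/(-4) + 3/8)) = 2*((5 + 225 - 90) + (7*(-¼) + 3*(⅛))) = 2*(140 + (-7/4 + 3/8)) = 2*(140 - 11/8) = 2*(1109/8) = 1109/4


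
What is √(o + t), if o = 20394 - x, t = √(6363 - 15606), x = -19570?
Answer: √(39964 + 3*I*√1027) ≈ 199.91 + 0.24*I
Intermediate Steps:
t = 3*I*√1027 (t = √(-9243) = 3*I*√1027 ≈ 96.141*I)
o = 39964 (o = 20394 - 1*(-19570) = 20394 + 19570 = 39964)
√(o + t) = √(39964 + 3*I*√1027)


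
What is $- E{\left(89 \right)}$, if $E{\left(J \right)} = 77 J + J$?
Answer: $-6942$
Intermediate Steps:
$E{\left(J \right)} = 78 J$
$- E{\left(89 \right)} = - 78 \cdot 89 = \left(-1\right) 6942 = -6942$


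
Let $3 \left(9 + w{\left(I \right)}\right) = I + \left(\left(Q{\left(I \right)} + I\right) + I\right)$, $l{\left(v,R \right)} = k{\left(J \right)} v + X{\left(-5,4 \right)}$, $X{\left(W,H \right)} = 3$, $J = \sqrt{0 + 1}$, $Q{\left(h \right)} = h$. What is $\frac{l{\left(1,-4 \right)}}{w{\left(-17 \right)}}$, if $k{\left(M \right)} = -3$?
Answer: $0$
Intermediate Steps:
$J = 1$ ($J = \sqrt{1} = 1$)
$l{\left(v,R \right)} = 3 - 3 v$ ($l{\left(v,R \right)} = - 3 v + 3 = 3 - 3 v$)
$w{\left(I \right)} = -9 + \frac{4 I}{3}$ ($w{\left(I \right)} = -9 + \frac{I + \left(\left(I + I\right) + I\right)}{3} = -9 + \frac{I + \left(2 I + I\right)}{3} = -9 + \frac{I + 3 I}{3} = -9 + \frac{4 I}{3}$)
$\frac{l{\left(1,-4 \right)}}{w{\left(-17 \right)}} = \frac{3 - 3}{-9 + \frac{4}{3} \left(-17\right)} = \frac{3 - 3}{-9 - \frac{68}{3}} = \frac{0}{- \frac{95}{3}} = 0 \left(- \frac{3}{95}\right) = 0$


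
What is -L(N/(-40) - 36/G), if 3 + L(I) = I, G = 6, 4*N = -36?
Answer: 351/40 ≈ 8.7750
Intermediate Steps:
N = -9 (N = (¼)*(-36) = -9)
L(I) = -3 + I
-L(N/(-40) - 36/G) = -(-3 + (-9/(-40) - 36/6)) = -(-3 + (-9*(-1/40) - 36*⅙)) = -(-3 + (9/40 - 6)) = -(-3 - 231/40) = -1*(-351/40) = 351/40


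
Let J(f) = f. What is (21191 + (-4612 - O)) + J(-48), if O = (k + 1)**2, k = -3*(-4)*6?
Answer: 11202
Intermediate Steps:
k = 72 (k = -3*(-4)*6 = 12*6 = 72)
O = 5329 (O = (72 + 1)**2 = 73**2 = 5329)
(21191 + (-4612 - O)) + J(-48) = (21191 + (-4612 - 1*5329)) - 48 = (21191 + (-4612 - 5329)) - 48 = (21191 - 9941) - 48 = 11250 - 48 = 11202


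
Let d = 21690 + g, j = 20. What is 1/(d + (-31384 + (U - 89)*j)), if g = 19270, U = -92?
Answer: 1/5956 ≈ 0.00016790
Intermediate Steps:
d = 40960 (d = 21690 + 19270 = 40960)
1/(d + (-31384 + (U - 89)*j)) = 1/(40960 + (-31384 + (-92 - 89)*20)) = 1/(40960 + (-31384 - 181*20)) = 1/(40960 + (-31384 - 3620)) = 1/(40960 - 35004) = 1/5956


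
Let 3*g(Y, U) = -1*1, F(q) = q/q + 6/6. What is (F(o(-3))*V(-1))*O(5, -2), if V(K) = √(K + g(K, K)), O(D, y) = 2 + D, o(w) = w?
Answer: 28*I*√3/3 ≈ 16.166*I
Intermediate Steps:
F(q) = 2 (F(q) = 1 + 6*(⅙) = 1 + 1 = 2)
g(Y, U) = -⅓ (g(Y, U) = (-1*1)/3 = (⅓)*(-1) = -⅓)
V(K) = √(-⅓ + K) (V(K) = √(K - ⅓) = √(-⅓ + K))
(F(o(-3))*V(-1))*O(5, -2) = (2*(√(-3 + 9*(-1))/3))*(2 + 5) = (2*(√(-3 - 9)/3))*7 = (2*(√(-12)/3))*7 = (2*((2*I*√3)/3))*7 = (2*(2*I*√3/3))*7 = (4*I*√3/3)*7 = 28*I*√3/3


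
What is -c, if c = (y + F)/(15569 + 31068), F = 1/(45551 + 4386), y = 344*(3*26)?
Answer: -1339909585/2328911869 ≈ -0.57534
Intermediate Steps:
y = 26832 (y = 344*78 = 26832)
F = 1/49937 ≈ 2.0025e-5
c = 1339909585/2328911869 (c = (26832 + 1/49937)/(15569 + 31068) = (1339909585/49937)/46637 = (1339909585/49937)*(1/46637) = 1339909585/2328911869 ≈ 0.57534)
-c = -1*1339909585/2328911869 = -1339909585/2328911869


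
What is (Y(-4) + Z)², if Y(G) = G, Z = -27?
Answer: 961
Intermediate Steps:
(Y(-4) + Z)² = (-4 - 27)² = (-31)² = 961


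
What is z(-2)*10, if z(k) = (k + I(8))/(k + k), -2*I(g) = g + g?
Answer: 25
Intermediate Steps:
I(g) = -g (I(g) = -(g + g)/2 = -g)
z(k) = (-8 + k)/(2*k) (z(k) = (k - 1*8)/(k + k) = (k - 8)/((2*k)) = (-8 + k)*(1/(2*k)) = (-8 + k)/(2*k))
z(-2)*10 = ((½)*(-8 - 2)/(-2))*10 = ((½)*(-½)*(-10))*10 = (5/2)*10 = 25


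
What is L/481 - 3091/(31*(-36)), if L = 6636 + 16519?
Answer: 27327751/536796 ≈ 50.909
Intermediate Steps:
L = 23155
L/481 - 3091/(31*(-36)) = 23155/481 - 3091/(31*(-36)) = 23155*(1/481) - 3091/(-1116) = 23155/481 - 3091*(-1/1116) = 23155/481 + 3091/1116 = 27327751/536796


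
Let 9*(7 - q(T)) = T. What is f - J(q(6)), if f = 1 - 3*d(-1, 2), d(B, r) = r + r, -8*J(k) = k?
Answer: -245/24 ≈ -10.208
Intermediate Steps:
q(T) = 7 - T/9
J(k) = -k/8
d(B, r) = 2*r
f = -11 (f = 1 - 6*2 = 1 - 3*4 = 1 - 12 = -11)
f - J(q(6)) = -11 - (-1)*(7 - ⅑*6)/8 = -11 - (-1)*(7 - ⅔)/8 = -11 - (-1)*19/(8*3) = -11 - 1*(-19/24) = -11 + 19/24 = -245/24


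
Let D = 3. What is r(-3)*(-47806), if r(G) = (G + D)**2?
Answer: 0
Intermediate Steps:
r(G) = (3 + G)**2 (r(G) = (G + 3)**2 = (3 + G)**2)
r(-3)*(-47806) = (3 - 3)**2*(-47806) = 0**2*(-47806) = 0*(-47806) = 0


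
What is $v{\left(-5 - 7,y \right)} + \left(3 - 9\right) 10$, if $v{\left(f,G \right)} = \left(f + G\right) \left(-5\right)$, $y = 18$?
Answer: $-90$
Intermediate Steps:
$v{\left(f,G \right)} = - 5 G - 5 f$ ($v{\left(f,G \right)} = \left(G + f\right) \left(-5\right) = - 5 G - 5 f$)
$v{\left(-5 - 7,y \right)} + \left(3 - 9\right) 10 = \left(\left(-5\right) 18 - 5 \left(-5 - 7\right)\right) + \left(3 - 9\right) 10 = \left(-90 - -60\right) - 60 = \left(-90 + 60\right) - 60 = -30 - 60 = -90$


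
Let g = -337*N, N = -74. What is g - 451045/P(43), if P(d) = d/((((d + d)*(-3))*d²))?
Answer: 5003918168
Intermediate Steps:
P(d) = -1/(6*d²) (P(d) = d/((((2*d)*(-3))*d²)) = d/(((-6*d)*d²)) = d/((-6*d³)) = d*(-1/(6*d³)) = -1/(6*d²))
g = 24938 (g = -337*(-74) = 24938)
g - 451045/P(43) = 24938 - 451045/((-⅙/43²)) = 24938 - 451045/((-⅙*1/1849)) = 24938 - 451045/(-1/11094) = 24938 - 451045*(-11094) = 24938 + 5003893230 = 5003918168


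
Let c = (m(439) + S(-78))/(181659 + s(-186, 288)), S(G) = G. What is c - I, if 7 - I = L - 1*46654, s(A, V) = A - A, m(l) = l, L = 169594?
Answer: 1175362432/9561 ≈ 1.2293e+5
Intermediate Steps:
s(A, V) = 0
c = 19/9561 (c = (439 - 78)/(181659 + 0) = 361/181659 = 361*(1/181659) = 19/9561 ≈ 0.0019872)
I = -122933 (I = 7 - (169594 - 1*46654) = 7 - (169594 - 46654) = 7 - 1*122940 = 7 - 122940 = -122933)
c - I = 19/9561 - 1*(-122933) = 19/9561 + 122933 = 1175362432/9561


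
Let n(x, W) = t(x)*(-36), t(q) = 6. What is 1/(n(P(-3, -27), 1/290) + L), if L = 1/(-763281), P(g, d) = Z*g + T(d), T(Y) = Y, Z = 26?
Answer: -763281/164868697 ≈ -0.0046296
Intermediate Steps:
P(g, d) = d + 26*g (P(g, d) = 26*g + d = d + 26*g)
L = -1/763281 ≈ -1.3101e-6
n(x, W) = -216 (n(x, W) = 6*(-36) = -216)
1/(n(P(-3, -27), 1/290) + L) = 1/(-216 - 1/763281) = 1/(-164868697/763281) = -763281/164868697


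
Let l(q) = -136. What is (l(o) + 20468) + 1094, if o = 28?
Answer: 21426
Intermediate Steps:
(l(o) + 20468) + 1094 = (-136 + 20468) + 1094 = 20332 + 1094 = 21426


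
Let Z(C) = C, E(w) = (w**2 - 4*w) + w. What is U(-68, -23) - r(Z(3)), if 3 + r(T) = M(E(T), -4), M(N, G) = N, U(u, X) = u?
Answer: -65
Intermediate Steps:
E(w) = w**2 - 3*w
r(T) = -3 + T*(-3 + T)
U(-68, -23) - r(Z(3)) = -68 - (-3 + 3*(-3 + 3)) = -68 - (-3 + 3*0) = -68 - (-3 + 0) = -68 - 1*(-3) = -68 + 3 = -65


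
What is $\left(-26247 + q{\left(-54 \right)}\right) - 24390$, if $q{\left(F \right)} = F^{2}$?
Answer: $-47721$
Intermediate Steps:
$\left(-26247 + q{\left(-54 \right)}\right) - 24390 = \left(-26247 + \left(-54\right)^{2}\right) - 24390 = \left(-26247 + 2916\right) - 24390 = -23331 - 24390 = -47721$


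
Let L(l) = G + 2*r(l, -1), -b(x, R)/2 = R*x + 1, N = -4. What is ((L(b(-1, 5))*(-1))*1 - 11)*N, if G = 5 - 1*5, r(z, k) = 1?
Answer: 52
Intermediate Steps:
G = 0 (G = 5 - 5 = 0)
b(x, R) = -2 - 2*R*x (b(x, R) = -2*(R*x + 1) = -2*(1 + R*x) = -2 - 2*R*x)
L(l) = 2 (L(l) = 0 + 2*1 = 0 + 2 = 2)
((L(b(-1, 5))*(-1))*1 - 11)*N = ((2*(-1))*1 - 11)*(-4) = (-2*1 - 11)*(-4) = (-2 - 11)*(-4) = -13*(-4) = 52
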